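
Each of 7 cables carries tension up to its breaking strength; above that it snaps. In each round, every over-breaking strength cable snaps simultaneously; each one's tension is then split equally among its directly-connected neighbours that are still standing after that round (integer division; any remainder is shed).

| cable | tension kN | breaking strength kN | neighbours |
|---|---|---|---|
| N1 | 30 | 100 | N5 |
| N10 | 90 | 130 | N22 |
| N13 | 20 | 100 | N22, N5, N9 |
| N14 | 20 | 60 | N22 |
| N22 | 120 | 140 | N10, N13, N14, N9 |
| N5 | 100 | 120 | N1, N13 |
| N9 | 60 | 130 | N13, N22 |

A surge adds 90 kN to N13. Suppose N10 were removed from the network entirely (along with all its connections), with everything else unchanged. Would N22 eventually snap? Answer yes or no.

yes

With N10 removed:
Round 1 — N13 at 110 > 100. N13 snaps.
  N13 sheds 110 kN to N22, N5, N9: 36 each (2 lost).
    N22: 120+36 = 156 > 140
    N5: 100+36 = 136 > 120
    N9: 60+36 = 96 ≤ 130
Round 2 — N22, N5 snap.
  N22 sheds 156 kN to N14, N9: 78 each.
    N14: 20+78 = 98 > 60
    N9: 96+78 = 174 > 130
  N5 sheds 136 kN to N1: 136 each.
    N1: 30+136 = 166 > 100
Round 3 — N1, N14, N9 snap.
  N1 sheds 166 kN: no online neighbours, lost.
  N14 sheds 98 kN: no online neighbours, lost.
  N9 sheds 174 kN: no online neighbours, lost.
No further breaks.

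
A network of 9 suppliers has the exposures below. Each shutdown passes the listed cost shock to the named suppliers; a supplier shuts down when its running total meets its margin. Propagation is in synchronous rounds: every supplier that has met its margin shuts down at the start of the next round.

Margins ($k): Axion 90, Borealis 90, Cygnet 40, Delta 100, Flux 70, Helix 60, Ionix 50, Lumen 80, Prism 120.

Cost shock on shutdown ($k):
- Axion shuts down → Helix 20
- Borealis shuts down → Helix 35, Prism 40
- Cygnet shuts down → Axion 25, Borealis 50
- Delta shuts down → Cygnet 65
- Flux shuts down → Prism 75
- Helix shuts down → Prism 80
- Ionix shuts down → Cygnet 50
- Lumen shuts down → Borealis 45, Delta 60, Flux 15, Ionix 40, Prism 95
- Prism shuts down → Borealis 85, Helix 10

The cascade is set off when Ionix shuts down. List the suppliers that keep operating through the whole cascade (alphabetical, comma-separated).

Round 1 — Ionix shuts down (initial).
  Cygnet: +50 → 50 ≥ 40
Round 2 — Cygnet shuts down.
  Axion: +25 → 25 < 90
  Borealis: +50 → 50 < 90
No further shutdowns.

Axion, Borealis, Delta, Flux, Helix, Lumen, Prism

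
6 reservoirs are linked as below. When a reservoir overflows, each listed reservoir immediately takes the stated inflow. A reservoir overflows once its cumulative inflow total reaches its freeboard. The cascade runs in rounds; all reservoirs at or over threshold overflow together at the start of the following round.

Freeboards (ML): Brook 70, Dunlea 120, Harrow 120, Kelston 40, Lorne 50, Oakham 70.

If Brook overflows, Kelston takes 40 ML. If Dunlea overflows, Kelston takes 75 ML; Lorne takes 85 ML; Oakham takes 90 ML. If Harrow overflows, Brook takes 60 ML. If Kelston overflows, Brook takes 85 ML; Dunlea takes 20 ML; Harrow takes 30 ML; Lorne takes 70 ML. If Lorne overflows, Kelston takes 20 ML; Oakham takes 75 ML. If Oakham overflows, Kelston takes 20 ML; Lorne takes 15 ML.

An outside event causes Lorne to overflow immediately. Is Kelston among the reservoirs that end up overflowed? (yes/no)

yes

Round 1 — Lorne overflows (initial).
  Kelston: +20 → 20 < 40
  Oakham: +75 → 75 ≥ 70
Round 2 — Oakham overflows.
  Kelston: +20 → 40 ≥ 40
Round 3 — Kelston overflows.
  Brook: +85 → 85 ≥ 70
  Dunlea: +20 → 20 < 120
  Harrow: +30 → 30 < 120
Round 4 — Brook overflows.
No further overflows.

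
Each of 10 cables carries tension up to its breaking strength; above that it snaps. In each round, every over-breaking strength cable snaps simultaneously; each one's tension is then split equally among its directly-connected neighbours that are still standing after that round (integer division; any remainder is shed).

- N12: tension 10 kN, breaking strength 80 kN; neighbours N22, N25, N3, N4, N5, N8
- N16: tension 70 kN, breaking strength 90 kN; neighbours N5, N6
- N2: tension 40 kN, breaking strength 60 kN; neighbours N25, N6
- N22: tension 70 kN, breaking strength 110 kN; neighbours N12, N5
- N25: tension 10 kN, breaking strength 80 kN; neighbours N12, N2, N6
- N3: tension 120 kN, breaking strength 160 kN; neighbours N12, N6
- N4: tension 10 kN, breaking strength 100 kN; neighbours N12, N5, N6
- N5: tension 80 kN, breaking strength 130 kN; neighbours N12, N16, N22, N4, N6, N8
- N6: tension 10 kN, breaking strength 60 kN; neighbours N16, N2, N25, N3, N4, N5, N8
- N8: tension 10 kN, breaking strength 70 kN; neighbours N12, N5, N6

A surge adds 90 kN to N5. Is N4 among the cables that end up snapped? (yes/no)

no

Round 1 — N5 at 170 > 130. N5 snaps.
  N5 sheds 170 kN to N12, N16, N22, N4, N6, N8: 28 each (2 lost).
    N12: 10+28 = 38 ≤ 80
    N16: 70+28 = 98 > 90
    N22: 70+28 = 98 ≤ 110
    N4: 10+28 = 38 ≤ 100
    N6: 10+28 = 38 ≤ 60
    N8: 10+28 = 38 ≤ 70
Round 2 — N16 snaps.
  N16 sheds 98 kN to N6: 98 each.
    N6: 38+98 = 136 > 60
Round 3 — N6 snaps.
  N6 sheds 136 kN to N2, N25, N3, N4, N8: 27 each (1 lost).
    N2: 40+27 = 67 > 60
    N25: 10+27 = 37 ≤ 80
    N3: 120+27 = 147 ≤ 160
    N4: 38+27 = 65 ≤ 100
    N8: 38+27 = 65 ≤ 70
Round 4 — N2 snaps.
  N2 sheds 67 kN to N25: 67 each.
    N25: 37+67 = 104 > 80
Round 5 — N25 snaps.
  N25 sheds 104 kN to N12: 104 each.
    N12: 38+104 = 142 > 80
Round 6 — N12 snaps.
  N12 sheds 142 kN to N22, N3, N4, N8: 35 each (2 lost).
    N22: 98+35 = 133 > 110
    N3: 147+35 = 182 > 160
    N4: 65+35 = 100 ≤ 100
    N8: 65+35 = 100 > 70
Round 7 — N22, N3, N8 snap.
  N22 sheds 133 kN: no online neighbours, lost.
  N3 sheds 182 kN: no online neighbours, lost.
  N8 sheds 100 kN: no online neighbours, lost.
No further breaks.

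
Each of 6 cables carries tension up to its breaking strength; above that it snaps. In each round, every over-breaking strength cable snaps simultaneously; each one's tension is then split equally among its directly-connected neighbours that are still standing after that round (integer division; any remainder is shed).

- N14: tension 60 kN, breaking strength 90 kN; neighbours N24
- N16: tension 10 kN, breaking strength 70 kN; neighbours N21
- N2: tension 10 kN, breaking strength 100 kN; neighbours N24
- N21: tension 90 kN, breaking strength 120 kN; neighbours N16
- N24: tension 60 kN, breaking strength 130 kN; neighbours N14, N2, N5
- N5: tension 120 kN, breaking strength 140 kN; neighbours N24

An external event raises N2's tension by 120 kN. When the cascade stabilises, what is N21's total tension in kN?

Round 1 — N2 at 130 > 100. N2 snaps.
  N2 sheds 130 kN to N24: 130 each.
    N24: 60+130 = 190 > 130
Round 2 — N24 snaps.
  N24 sheds 190 kN to N14, N5: 95 each.
    N14: 60+95 = 155 > 90
    N5: 120+95 = 215 > 140
Round 3 — N14, N5 snap.
  N14 sheds 155 kN: no online neighbours, lost.
  N5 sheds 215 kN: no online neighbours, lost.
No further breaks.

90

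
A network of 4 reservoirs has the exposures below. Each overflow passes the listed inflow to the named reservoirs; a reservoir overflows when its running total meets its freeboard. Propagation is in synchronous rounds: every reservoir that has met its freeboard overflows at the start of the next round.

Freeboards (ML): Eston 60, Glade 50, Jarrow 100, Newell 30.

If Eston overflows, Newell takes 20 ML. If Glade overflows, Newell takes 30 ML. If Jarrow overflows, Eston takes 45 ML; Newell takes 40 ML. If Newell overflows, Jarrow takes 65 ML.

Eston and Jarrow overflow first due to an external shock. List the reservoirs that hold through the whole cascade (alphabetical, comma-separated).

Round 1 — Eston, Jarrow overflow (initial).
  Newell: +20+40 → 60 ≥ 30
Round 2 — Newell overflows.
No further overflows.

Glade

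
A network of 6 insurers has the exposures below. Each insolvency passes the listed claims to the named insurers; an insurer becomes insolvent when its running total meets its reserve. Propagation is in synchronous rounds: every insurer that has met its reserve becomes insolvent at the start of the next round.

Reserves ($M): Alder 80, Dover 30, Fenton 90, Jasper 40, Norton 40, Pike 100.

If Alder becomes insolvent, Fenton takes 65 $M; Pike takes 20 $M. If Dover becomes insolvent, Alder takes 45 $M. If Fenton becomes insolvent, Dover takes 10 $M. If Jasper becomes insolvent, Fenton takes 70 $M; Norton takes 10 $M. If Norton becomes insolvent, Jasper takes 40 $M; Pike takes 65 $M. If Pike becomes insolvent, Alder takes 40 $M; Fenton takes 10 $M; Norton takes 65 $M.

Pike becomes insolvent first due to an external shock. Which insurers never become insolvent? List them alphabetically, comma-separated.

Alder, Dover, Fenton

Round 1 — Pike becomes insolvent (initial).
  Alder: +40 → 40 < 80
  Fenton: +10 → 10 < 90
  Norton: +65 → 65 ≥ 40
Round 2 — Norton becomes insolvent.
  Jasper: +40 → 40 ≥ 40
Round 3 — Jasper becomes insolvent.
  Fenton: +70 → 80 < 90
No further insolvencies.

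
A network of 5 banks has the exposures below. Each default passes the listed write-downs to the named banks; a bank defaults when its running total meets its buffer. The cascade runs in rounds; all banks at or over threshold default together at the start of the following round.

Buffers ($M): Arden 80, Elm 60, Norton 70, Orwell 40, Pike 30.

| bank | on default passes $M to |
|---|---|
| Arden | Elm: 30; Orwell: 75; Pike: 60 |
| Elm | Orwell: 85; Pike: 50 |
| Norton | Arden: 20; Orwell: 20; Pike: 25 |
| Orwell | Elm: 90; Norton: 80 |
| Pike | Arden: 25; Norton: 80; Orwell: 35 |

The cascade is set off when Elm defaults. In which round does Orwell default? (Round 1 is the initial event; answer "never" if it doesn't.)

2

Round 1 — Elm defaults (initial).
  Orwell: +85 → 85 ≥ 40
  Pike: +50 → 50 ≥ 30
Round 2 — Orwell, Pike default.
  Arden: +25 → 25 < 80
  Norton: +80+80 → 160 ≥ 70
Round 3 — Norton defaults.
  Arden: +20 → 45 < 80
No further defaults.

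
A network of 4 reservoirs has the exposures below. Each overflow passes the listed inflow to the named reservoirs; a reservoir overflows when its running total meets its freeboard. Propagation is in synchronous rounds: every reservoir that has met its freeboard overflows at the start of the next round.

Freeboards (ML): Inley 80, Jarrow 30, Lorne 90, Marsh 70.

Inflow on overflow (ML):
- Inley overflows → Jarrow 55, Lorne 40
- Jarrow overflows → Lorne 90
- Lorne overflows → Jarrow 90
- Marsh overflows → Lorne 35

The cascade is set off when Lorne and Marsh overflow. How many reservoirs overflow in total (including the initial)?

Round 1 — Lorne, Marsh overflow (initial).
  Jarrow: +90 → 90 ≥ 30
Round 2 — Jarrow overflows.
No further overflows.

3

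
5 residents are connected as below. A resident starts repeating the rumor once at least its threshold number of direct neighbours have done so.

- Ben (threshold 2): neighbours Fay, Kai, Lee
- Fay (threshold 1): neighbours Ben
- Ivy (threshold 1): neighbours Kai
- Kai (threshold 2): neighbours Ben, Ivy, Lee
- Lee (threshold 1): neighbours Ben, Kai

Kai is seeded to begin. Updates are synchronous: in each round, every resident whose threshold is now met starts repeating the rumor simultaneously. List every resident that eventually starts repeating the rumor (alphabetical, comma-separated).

Round 1 — Kai starts repeating the rumor (initial).
Round 2 — checking thresholds:
  Ben: 1 of 3 neighbours < 2, below threshold.
  Ivy: 1 of 1 neighbours ≥ 1, starts repeating the rumor.
  Lee: 1 of 2 neighbours ≥ 1, starts repeating the rumor.
Round 3 — checking thresholds:
  Ben: 2 of 3 neighbours ≥ 2, starts repeating the rumor.
Round 4 — checking thresholds:
  Fay: 1 of 1 neighbours ≥ 1, starts repeating the rumor.
Round 5 — no new spreads; cascade stops.

Ben, Fay, Ivy, Kai, Lee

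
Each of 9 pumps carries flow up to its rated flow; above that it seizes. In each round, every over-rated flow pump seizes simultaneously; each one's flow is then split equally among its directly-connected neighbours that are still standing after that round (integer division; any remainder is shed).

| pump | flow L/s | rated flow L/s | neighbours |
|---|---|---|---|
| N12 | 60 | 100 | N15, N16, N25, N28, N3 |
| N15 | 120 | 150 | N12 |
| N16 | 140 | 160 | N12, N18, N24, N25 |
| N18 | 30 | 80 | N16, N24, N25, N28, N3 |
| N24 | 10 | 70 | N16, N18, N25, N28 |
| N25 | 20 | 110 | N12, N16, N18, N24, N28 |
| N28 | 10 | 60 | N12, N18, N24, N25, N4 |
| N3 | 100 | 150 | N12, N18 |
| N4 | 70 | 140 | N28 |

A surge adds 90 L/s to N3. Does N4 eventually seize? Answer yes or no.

Round 1 — N3 at 190 > 150. N3 seizes.
  N3 sheds 190 L/s to N12, N18: 95 each.
    N12: 60+95 = 155 > 100
    N18: 30+95 = 125 > 80
Round 2 — N12, N18 seize.
  N12 sheds 155 L/s to N15, N16, N25, N28: 38 each (3 lost).
    N15: 120+38 = 158 > 150
    N16: 140+38 = 178 > 160
    N25: 20+38 = 58 ≤ 110
    N28: 10+38 = 48 ≤ 60
  N18 sheds 125 L/s to N16, N24, N25, N28: 31 each (1 lost).
    N16: 178+31 = 209 > 160
    N24: 10+31 = 41 ≤ 70
    N25: 58+31 = 89 ≤ 110
    N28: 48+31 = 79 > 60
Round 3 — N15, N16, N28 seize.
  N15 sheds 158 L/s: no online neighbours, lost.
  N16 sheds 209 L/s to N24, N25: 104 each (1 lost).
    N24: 41+104 = 145 > 70
    N25: 89+104 = 193 > 110
  N28 sheds 79 L/s to N24, N25, N4: 26 each (1 lost).
    N24: 145+26 = 171 > 70
    N25: 193+26 = 219 > 110
    N4: 70+26 = 96 ≤ 140
Round 4 — N24, N25 seize.
  N24 sheds 171 L/s: no online neighbours, lost.
  N25 sheds 219 L/s: no online neighbours, lost.
No further seizures.

no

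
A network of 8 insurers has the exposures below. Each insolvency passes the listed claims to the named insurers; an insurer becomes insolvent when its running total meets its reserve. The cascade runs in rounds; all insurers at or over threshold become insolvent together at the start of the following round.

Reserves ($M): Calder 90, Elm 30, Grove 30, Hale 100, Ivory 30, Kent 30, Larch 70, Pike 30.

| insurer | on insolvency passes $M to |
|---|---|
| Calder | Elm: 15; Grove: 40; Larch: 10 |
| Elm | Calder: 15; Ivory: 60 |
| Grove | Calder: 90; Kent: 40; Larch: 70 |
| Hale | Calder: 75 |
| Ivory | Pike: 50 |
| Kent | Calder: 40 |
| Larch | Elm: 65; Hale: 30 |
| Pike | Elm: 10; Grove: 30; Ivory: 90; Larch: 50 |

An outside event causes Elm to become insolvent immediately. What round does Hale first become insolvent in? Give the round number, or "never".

never

Round 1 — Elm becomes insolvent (initial).
  Calder: +15 → 15 < 90
  Ivory: +60 → 60 ≥ 30
Round 2 — Ivory becomes insolvent.
  Pike: +50 → 50 ≥ 30
Round 3 — Pike becomes insolvent.
  Grove: +30 → 30 ≥ 30
  Larch: +50 → 50 < 70
Round 4 — Grove becomes insolvent.
  Calder: +90 → 105 ≥ 90
  Kent: +40 → 40 ≥ 30
  Larch: +70 → 120 ≥ 70
Round 5 — Calder, Kent, Larch become insolvent.
  Hale: +30 → 30 < 100
No further insolvencies.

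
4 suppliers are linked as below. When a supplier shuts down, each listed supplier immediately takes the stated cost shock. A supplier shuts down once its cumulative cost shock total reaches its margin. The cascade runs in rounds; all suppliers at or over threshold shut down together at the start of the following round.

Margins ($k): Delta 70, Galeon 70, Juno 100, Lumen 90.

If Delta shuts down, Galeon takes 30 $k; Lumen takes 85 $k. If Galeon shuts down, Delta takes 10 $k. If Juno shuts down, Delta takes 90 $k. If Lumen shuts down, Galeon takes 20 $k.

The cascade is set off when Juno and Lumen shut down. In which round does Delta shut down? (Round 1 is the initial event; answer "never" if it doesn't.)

Round 1 — Juno, Lumen shut down (initial).
  Delta: +90 → 90 ≥ 70
  Galeon: +20 → 20 < 70
Round 2 — Delta shuts down.
  Galeon: +30 → 50 < 70
No further shutdowns.

2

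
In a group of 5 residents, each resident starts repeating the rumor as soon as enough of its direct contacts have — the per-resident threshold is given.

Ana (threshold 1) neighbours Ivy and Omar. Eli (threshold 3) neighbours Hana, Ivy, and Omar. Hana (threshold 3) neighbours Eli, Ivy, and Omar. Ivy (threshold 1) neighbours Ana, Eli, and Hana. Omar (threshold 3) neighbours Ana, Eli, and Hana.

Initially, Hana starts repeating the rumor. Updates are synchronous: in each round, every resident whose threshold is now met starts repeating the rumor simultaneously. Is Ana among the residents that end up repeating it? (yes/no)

yes

Round 1 — Hana starts repeating the rumor (initial).
Round 2 — checking thresholds:
  Eli: 1 of 3 neighbours < 3, holds.
  Ivy: 1 of 3 neighbours ≥ 1, starts repeating the rumor.
  Omar: 1 of 3 neighbours < 3, holds.
Round 3 — checking thresholds:
  Ana: 1 of 2 neighbours ≥ 1, starts repeating the rumor.
  Eli: 2 of 3 neighbours < 3, holds.
  Omar: 1 of 3 neighbours < 3, holds.
Round 4 — no new spreads; cascade stops.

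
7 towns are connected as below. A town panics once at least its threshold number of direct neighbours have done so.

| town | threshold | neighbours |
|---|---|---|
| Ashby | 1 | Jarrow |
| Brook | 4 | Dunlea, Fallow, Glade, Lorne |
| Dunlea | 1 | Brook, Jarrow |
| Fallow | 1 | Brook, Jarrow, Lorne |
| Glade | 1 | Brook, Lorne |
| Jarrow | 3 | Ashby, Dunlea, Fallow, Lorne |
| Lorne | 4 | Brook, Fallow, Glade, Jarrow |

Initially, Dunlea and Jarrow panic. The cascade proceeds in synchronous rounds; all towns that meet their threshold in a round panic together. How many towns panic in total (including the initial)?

4

Round 1 — Dunlea, Jarrow panic (initial).
Round 2 — checking thresholds:
  Ashby: 1 of 1 neighbours ≥ 1, panics.
  Brook: 1 of 4 neighbours < 4, not yet.
  Fallow: 1 of 3 neighbours ≥ 1, panics.
  Lorne: 1 of 4 neighbours < 4, not yet.
Round 3 — no new panics; cascade stops.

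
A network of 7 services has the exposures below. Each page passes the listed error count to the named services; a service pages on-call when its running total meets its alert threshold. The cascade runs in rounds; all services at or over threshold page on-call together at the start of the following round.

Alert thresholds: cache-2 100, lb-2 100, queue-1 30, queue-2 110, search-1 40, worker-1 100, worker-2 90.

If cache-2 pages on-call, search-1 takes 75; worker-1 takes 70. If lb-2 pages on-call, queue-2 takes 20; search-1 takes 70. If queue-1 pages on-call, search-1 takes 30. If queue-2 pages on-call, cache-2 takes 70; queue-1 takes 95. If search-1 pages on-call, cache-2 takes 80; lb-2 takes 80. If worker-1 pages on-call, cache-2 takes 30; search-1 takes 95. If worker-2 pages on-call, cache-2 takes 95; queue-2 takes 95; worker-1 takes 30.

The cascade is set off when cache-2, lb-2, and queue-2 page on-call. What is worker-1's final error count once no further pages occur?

70

Round 1 — cache-2, lb-2, queue-2 page on-call (initial).
  queue-1: +95 → 95 ≥ 30
  search-1: +75+70 → 145 ≥ 40
  worker-1: +70 → 70 < 100
Round 2 — queue-1, search-1 page on-call.
No further pages.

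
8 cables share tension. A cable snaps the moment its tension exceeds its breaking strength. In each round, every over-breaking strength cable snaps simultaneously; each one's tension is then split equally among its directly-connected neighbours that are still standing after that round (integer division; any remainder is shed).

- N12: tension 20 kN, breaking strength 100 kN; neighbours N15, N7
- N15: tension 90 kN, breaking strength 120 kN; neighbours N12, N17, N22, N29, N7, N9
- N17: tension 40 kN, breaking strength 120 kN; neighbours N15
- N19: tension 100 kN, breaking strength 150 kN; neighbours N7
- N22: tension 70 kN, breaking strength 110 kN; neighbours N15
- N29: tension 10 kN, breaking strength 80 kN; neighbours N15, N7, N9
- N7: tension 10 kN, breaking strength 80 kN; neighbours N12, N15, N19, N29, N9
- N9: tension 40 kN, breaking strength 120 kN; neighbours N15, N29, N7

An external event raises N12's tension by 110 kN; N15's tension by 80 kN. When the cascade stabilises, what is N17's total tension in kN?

Round 1 — N12 at 130 > 100; N15 at 170 > 120. N12, N15 snap.
  N12 sheds 130 kN to N7: 130 each.
    N7: 10+130 = 140 > 80
  N15 sheds 170 kN to N17, N22, N29, N7, N9: 34 each.
    N17: 40+34 = 74 ≤ 120
    N22: 70+34 = 104 ≤ 110
    N29: 10+34 = 44 ≤ 80
    N7: 140+34 = 174 > 80
    N9: 40+34 = 74 ≤ 120
Round 2 — N7 snaps.
  N7 sheds 174 kN to N19, N29, N9: 58 each.
    N19: 100+58 = 158 > 150
    N29: 44+58 = 102 > 80
    N9: 74+58 = 132 > 120
Round 3 — N19, N29, N9 snap.
  N19 sheds 158 kN: no online neighbours, lost.
  N29 sheds 102 kN: no online neighbours, lost.
  N9 sheds 132 kN: no online neighbours, lost.
No further breaks.

74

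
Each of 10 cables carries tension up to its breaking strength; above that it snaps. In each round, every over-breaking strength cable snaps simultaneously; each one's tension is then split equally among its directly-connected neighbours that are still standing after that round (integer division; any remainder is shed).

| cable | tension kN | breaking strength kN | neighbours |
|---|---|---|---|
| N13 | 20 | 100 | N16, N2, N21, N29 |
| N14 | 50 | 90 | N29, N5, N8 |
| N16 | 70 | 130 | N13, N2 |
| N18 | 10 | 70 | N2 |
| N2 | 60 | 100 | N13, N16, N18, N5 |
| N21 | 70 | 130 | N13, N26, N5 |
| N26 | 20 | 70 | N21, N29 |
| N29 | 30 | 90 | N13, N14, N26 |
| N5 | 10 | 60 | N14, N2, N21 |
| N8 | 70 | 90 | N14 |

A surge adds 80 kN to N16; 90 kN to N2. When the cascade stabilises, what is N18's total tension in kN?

60

Round 1 — N16 at 150 > 130; N2 at 150 > 100. N16, N2 snap.
  N16 sheds 150 kN to N13: 150 each.
    N13: 20+150 = 170 > 100
  N2 sheds 150 kN to N13, N18, N5: 50 each.
    N13: 170+50 = 220 > 100
    N18: 10+50 = 60 ≤ 70
    N5: 10+50 = 60 ≤ 60
Round 2 — N13 snaps.
  N13 sheds 220 kN to N21, N29: 110 each.
    N21: 70+110 = 180 > 130
    N29: 30+110 = 140 > 90
Round 3 — N21, N29 snap.
  N21 sheds 180 kN to N26, N5: 90 each.
    N26: 20+90 = 110 > 70
    N5: 60+90 = 150 > 60
  N29 sheds 140 kN to N14, N26: 70 each.
    N14: 50+70 = 120 > 90
    N26: 110+70 = 180 > 70
Round 4 — N14, N26, N5 snap.
  N14 sheds 120 kN to N8: 120 each.
    N8: 70+120 = 190 > 90
  N26 sheds 180 kN: no online neighbours, lost.
  N5 sheds 150 kN: no online neighbours, lost.
Round 5 — N8 snaps.
  N8 sheds 190 kN: no online neighbours, lost.
No further breaks.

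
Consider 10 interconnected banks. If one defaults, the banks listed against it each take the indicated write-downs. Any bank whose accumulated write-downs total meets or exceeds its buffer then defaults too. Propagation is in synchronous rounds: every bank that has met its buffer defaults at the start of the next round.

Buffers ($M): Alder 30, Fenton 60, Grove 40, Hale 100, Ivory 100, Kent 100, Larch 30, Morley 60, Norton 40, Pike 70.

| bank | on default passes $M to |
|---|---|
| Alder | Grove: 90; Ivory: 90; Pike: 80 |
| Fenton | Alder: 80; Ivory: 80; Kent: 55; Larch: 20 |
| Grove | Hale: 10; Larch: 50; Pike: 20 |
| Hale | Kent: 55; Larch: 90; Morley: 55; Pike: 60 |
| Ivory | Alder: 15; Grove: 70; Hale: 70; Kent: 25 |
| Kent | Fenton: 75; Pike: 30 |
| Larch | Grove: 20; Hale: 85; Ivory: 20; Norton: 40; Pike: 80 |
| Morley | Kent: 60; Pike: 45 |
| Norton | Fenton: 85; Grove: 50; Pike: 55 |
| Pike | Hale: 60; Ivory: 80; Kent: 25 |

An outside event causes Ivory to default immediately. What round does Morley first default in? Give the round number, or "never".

Round 1 — Ivory defaults (initial).
  Alder: +15 → 15 < 30
  Grove: +70 → 70 ≥ 40
  Hale: +70 → 70 < 100
  Kent: +25 → 25 < 100
Round 2 — Grove defaults.
  Hale: +10 → 80 < 100
  Larch: +50 → 50 ≥ 30
  Pike: +20 → 20 < 70
Round 3 — Larch defaults.
  Hale: +85 → 165 ≥ 100
  Norton: +40 → 40 ≥ 40
  Pike: +80 → 100 ≥ 70
Round 4 — Hale, Norton, Pike default.
  Fenton: +85 → 85 ≥ 60
  Kent: +55+25 → 105 ≥ 100
  Morley: +55 → 55 < 60
Round 5 — Fenton, Kent default.
  Alder: +80 → 95 ≥ 30
Round 6 — Alder defaults.
No further defaults.

never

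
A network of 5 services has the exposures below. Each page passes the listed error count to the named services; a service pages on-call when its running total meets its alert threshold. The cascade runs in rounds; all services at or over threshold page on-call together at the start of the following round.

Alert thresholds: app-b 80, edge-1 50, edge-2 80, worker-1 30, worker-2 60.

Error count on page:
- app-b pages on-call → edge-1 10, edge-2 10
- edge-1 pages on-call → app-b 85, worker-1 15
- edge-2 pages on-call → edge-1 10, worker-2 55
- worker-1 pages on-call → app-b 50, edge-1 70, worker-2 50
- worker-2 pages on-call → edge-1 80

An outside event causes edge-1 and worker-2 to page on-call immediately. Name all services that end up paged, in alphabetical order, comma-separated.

Round 1 — edge-1, worker-2 page on-call (initial).
  app-b: +85 → 85 ≥ 80
  worker-1: +15 → 15 < 30
Round 2 — app-b pages on-call.
  edge-2: +10 → 10 < 80
No further pages.

app-b, edge-1, worker-2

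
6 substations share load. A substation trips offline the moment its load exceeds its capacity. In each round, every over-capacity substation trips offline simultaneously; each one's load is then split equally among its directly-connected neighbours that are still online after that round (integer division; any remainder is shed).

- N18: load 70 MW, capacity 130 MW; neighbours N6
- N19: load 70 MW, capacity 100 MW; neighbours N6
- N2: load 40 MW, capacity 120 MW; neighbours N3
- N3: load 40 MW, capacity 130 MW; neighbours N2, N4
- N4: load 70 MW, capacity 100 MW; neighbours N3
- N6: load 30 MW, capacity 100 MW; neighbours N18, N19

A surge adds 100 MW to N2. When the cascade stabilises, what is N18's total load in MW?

Round 1 — N2 at 140 > 120. N2 trips offline.
  N2 sheds 140 MW to N3: 140 each.
    N3: 40+140 = 180 > 130
Round 2 — N3 trips offline.
  N3 sheds 180 MW to N4: 180 each.
    N4: 70+180 = 250 > 100
Round 3 — N4 trips offline.
  N4 sheds 250 MW: no online neighbours, lost.
No further trips.

70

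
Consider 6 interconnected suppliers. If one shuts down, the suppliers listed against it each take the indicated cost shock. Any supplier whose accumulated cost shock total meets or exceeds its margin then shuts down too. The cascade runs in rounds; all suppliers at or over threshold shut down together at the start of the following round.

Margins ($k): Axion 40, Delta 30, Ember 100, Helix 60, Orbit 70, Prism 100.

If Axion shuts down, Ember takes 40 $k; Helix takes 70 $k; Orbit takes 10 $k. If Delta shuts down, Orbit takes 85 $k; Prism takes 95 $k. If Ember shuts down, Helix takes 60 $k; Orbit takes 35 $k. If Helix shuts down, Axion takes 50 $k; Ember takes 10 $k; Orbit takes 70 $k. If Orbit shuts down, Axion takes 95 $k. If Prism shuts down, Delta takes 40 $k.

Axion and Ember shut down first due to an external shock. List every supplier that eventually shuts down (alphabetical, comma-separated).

Round 1 — Axion, Ember shut down (initial).
  Helix: +70+60 → 130 ≥ 60
  Orbit: +10+35 → 45 < 70
Round 2 — Helix shuts down.
  Orbit: +70 → 115 ≥ 70
Round 3 — Orbit shuts down.
No further shutdowns.

Axion, Ember, Helix, Orbit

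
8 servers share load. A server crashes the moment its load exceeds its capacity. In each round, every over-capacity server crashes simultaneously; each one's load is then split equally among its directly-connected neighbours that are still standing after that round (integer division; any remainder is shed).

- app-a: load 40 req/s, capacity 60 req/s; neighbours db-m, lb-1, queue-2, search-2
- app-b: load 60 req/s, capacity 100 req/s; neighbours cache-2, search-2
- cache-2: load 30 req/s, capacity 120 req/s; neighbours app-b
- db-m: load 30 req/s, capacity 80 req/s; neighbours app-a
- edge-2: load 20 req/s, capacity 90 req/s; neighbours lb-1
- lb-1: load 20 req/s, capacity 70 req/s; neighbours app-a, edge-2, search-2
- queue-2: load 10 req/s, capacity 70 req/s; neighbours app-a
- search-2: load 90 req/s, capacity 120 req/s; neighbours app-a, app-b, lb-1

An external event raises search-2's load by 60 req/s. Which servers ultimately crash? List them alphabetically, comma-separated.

app-a, app-b, cache-2, edge-2, lb-1, search-2

Round 1 — search-2 at 150 > 120. search-2 crashes.
  search-2 sheds 150 req/s to app-a, app-b, lb-1: 50 each.
    app-a: 40+50 = 90 > 60
    app-b: 60+50 = 110 > 100
    lb-1: 20+50 = 70 ≤ 70
Round 2 — app-a, app-b crash.
  app-a sheds 90 req/s to db-m, lb-1, queue-2: 30 each.
    db-m: 30+30 = 60 ≤ 80
    lb-1: 70+30 = 100 > 70
    queue-2: 10+30 = 40 ≤ 70
  app-b sheds 110 req/s to cache-2: 110 each.
    cache-2: 30+110 = 140 > 120
Round 3 — cache-2, lb-1 crash.
  cache-2 sheds 140 req/s: no online neighbours, lost.
  lb-1 sheds 100 req/s to edge-2: 100 each.
    edge-2: 20+100 = 120 > 90
Round 4 — edge-2 crashes.
  edge-2 sheds 120 req/s: no online neighbours, lost.
No further crashes.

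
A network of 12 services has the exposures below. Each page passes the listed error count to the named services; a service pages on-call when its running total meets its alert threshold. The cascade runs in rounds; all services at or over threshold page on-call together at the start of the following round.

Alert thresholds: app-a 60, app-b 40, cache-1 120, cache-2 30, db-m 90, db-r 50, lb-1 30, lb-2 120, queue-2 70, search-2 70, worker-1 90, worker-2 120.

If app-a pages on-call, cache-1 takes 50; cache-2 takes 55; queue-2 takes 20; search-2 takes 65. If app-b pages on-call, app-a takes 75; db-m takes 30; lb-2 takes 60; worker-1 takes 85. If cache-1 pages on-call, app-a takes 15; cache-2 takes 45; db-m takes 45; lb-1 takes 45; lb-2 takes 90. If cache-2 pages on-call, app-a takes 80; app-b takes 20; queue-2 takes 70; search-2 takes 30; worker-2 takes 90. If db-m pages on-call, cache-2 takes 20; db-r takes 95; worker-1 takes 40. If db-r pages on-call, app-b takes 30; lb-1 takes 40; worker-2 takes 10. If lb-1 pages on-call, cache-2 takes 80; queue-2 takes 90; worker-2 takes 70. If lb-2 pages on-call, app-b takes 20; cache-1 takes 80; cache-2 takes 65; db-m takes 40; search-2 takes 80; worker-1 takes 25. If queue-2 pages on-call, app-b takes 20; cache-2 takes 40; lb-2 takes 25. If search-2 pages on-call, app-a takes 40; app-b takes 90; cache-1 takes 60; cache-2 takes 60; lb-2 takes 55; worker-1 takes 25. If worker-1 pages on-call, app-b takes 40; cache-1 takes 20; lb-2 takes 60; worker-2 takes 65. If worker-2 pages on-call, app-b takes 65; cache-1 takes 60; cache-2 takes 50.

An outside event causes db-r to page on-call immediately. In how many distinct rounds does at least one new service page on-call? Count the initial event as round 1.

7

Round 1 — db-r pages on-call (initial).
  app-b: +30 → 30 < 40
  lb-1: +40 → 40 ≥ 30
  worker-2: +10 → 10 < 120
Round 2 — lb-1 pages on-call.
  cache-2: +80 → 80 ≥ 30
  queue-2: +90 → 90 ≥ 70
  worker-2: +70 → 80 < 120
Round 3 — cache-2, queue-2 page on-call.
  app-a: +80 → 80 ≥ 60
  app-b: +20+20 → 70 ≥ 40
  lb-2: +25 → 25 < 120
  search-2: +30 → 30 < 70
  worker-2: +90 → 170 ≥ 120
Round 4 — app-a, app-b, worker-2 page on-call.
  cache-1: +50+60 → 110 < 120
  db-m: +30 → 30 < 90
  lb-2: +60 → 85 < 120
  search-2: +65 → 95 ≥ 70
  worker-1: +85 → 85 < 90
Round 5 — search-2 pages on-call.
  cache-1: +60 → 170 ≥ 120
  lb-2: +55 → 140 ≥ 120
  worker-1: +25 → 110 ≥ 90
Round 6 — cache-1, lb-2, worker-1 page on-call.
  db-m: +45+40 → 115 ≥ 90
Round 7 — db-m pages on-call.
No further pages.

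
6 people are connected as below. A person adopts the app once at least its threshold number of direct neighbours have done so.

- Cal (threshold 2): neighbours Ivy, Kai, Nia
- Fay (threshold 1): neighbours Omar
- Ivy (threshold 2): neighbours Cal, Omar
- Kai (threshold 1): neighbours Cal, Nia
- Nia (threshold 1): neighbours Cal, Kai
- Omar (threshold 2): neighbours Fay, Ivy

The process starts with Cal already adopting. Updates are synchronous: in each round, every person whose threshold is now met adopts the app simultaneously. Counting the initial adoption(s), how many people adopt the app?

Round 1 — Cal adopts the app (initial).
Round 2 — checking thresholds:
  Ivy: 1 of 2 neighbours < 2, not yet.
  Kai: 1 of 2 neighbours ≥ 1, adopts the app.
  Nia: 1 of 2 neighbours ≥ 1, adopts the app.
Round 3 — no new adoptions; cascade stops.

3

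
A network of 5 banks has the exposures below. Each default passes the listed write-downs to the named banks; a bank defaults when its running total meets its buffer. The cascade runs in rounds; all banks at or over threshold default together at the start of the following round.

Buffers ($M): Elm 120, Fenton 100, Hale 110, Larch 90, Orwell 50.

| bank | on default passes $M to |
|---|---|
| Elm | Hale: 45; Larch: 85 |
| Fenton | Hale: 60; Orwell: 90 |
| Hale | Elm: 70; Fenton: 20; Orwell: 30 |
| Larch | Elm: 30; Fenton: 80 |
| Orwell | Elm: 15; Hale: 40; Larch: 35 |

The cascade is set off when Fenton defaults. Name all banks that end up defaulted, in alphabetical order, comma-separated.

Round 1 — Fenton defaults (initial).
  Hale: +60 → 60 < 110
  Orwell: +90 → 90 ≥ 50
Round 2 — Orwell defaults.
  Elm: +15 → 15 < 120
  Hale: +40 → 100 < 110
  Larch: +35 → 35 < 90
No further defaults.

Fenton, Orwell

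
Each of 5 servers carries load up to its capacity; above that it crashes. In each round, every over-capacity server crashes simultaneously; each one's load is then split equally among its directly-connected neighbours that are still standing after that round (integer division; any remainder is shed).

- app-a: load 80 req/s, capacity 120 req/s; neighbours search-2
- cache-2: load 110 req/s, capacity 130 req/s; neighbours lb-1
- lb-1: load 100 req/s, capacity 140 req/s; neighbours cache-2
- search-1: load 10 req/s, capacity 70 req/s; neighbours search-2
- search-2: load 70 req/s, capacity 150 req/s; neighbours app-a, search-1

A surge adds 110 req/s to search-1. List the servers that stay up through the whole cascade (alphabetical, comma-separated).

Round 1 — search-1 at 120 > 70. search-1 crashes.
  search-1 sheds 120 req/s to search-2: 120 each.
    search-2: 70+120 = 190 > 150
Round 2 — search-2 crashes.
  search-2 sheds 190 req/s to app-a: 190 each.
    app-a: 80+190 = 270 > 120
Round 3 — app-a crashes.
  app-a sheds 270 req/s: no online neighbours, lost.
No further crashes.

cache-2, lb-1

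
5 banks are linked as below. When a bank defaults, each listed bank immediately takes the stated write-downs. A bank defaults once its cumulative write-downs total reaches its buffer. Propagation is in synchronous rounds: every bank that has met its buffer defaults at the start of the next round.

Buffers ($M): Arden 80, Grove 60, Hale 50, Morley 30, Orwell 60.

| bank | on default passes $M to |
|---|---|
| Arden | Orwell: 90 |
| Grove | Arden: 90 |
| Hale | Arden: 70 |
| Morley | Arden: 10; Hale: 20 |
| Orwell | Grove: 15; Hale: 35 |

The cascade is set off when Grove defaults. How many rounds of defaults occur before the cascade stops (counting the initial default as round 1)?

Round 1 — Grove defaults (initial).
  Arden: +90 → 90 ≥ 80
Round 2 — Arden defaults.
  Orwell: +90 → 90 ≥ 60
Round 3 — Orwell defaults.
  Hale: +35 → 35 < 50
No further defaults.

3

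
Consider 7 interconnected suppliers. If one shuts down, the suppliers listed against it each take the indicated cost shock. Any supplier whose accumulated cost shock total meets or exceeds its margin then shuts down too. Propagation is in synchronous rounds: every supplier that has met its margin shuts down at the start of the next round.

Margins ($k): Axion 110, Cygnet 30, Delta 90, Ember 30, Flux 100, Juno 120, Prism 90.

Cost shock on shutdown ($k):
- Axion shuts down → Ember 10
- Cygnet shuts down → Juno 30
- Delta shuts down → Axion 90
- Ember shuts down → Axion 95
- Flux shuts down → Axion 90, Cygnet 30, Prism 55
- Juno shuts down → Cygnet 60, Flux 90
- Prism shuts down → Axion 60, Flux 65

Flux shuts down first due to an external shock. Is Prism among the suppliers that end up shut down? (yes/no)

Round 1 — Flux shuts down (initial).
  Axion: +90 → 90 < 110
  Cygnet: +30 → 30 ≥ 30
  Prism: +55 → 55 < 90
Round 2 — Cygnet shuts down.
  Juno: +30 → 30 < 120
No further shutdowns.

no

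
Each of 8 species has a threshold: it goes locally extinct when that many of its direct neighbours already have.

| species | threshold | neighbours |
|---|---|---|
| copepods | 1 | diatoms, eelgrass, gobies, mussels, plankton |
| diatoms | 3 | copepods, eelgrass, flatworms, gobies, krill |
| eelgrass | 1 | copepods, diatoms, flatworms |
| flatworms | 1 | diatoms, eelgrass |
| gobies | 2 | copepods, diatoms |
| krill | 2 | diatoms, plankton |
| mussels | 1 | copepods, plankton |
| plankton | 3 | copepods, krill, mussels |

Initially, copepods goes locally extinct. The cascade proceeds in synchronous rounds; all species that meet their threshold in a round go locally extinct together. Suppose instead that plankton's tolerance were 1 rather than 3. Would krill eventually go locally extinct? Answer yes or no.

With plankton's tolerance at 1:
Round 1 — copepods goes locally extinct (initial).
Round 2 — checking thresholds:
  diatoms: 1 of 5 neighbours < 3, holds.
  eelgrass: 1 of 3 neighbours ≥ 1, goes locally extinct.
  gobies: 1 of 2 neighbours < 2, holds.
  mussels: 1 of 2 neighbours ≥ 1, goes locally extinct.
  plankton: 1 of 3 neighbours ≥ 1, goes locally extinct.
Round 3 — checking thresholds:
  diatoms: 2 of 5 neighbours < 3, holds.
  flatworms: 1 of 2 neighbours ≥ 1, goes locally extinct.
  gobies: 1 of 2 neighbours < 2, holds.
  krill: 1 of 2 neighbours < 2, holds.
Round 4 — checking thresholds:
  diatoms: 3 of 5 neighbours ≥ 3, goes locally extinct.
  gobies: 1 of 2 neighbours < 2, holds.
  krill: 1 of 2 neighbours < 2, holds.
Round 5 — checking thresholds:
  gobies: 2 of 2 neighbours ≥ 2, goes locally extinct.
  krill: 2 of 2 neighbours ≥ 2, goes locally extinct.
Round 6 — no new extinctions; cascade stops.

yes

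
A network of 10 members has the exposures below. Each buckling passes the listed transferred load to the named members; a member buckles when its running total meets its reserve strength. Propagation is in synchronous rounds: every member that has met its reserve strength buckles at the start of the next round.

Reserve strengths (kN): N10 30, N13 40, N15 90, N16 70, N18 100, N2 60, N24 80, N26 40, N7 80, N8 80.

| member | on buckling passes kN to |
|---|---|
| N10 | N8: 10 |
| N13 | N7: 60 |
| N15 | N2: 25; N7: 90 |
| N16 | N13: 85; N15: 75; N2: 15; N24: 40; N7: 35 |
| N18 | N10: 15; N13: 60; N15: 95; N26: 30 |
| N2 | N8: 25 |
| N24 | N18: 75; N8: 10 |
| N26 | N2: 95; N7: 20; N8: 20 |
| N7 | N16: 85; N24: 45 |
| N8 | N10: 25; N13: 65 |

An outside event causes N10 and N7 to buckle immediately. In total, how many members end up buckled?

5

Round 1 — N10, N7 buckle (initial).
  N16: +85 → 85 ≥ 70
  N24: +45 → 45 < 80
  N8: +10 → 10 < 80
Round 2 — N16 buckles.
  N13: +85 → 85 ≥ 40
  N15: +75 → 75 < 90
  N2: +15 → 15 < 60
  N24: +40 → 85 ≥ 80
Round 3 — N13, N24 buckle.
  N18: +75 → 75 < 100
  N8: +10 → 20 < 80
No further bucklings.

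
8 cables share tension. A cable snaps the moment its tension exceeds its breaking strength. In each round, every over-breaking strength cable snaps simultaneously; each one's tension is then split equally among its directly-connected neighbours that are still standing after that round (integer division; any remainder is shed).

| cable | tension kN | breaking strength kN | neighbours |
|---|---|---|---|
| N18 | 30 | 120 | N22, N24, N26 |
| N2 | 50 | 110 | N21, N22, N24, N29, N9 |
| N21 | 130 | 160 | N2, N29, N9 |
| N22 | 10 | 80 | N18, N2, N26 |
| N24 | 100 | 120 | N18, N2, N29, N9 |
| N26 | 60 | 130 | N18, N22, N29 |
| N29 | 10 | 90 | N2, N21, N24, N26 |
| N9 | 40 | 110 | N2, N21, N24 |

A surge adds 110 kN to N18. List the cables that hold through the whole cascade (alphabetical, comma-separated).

Round 1 — N18 at 140 > 120. N18 snaps.
  N18 sheds 140 kN to N22, N24, N26: 46 each (2 lost).
    N22: 10+46 = 56 ≤ 80
    N24: 100+46 = 146 > 120
    N26: 60+46 = 106 ≤ 130
Round 2 — N24 snaps.
  N24 sheds 146 kN to N2, N29, N9: 48 each (2 lost).
    N2: 50+48 = 98 ≤ 110
    N29: 10+48 = 58 ≤ 90
    N9: 40+48 = 88 ≤ 110
No further breaks.

N2, N21, N22, N26, N29, N9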